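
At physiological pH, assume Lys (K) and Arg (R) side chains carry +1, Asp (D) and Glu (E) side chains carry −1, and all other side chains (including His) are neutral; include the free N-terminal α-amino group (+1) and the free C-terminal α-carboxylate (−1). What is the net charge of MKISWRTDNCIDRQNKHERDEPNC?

0

Positive (K, R): K2, R6, R13, K16, R19 → +5.
Negative (D, E): D8, D12, E18, D20, E21 → −5.
The N-terminus (+1) and C-terminus (−1) cancel.
Net charge = (+5) + (−5) = 0.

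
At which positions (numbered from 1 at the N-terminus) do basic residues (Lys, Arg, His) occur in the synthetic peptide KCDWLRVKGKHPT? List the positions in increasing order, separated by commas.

1, 6, 8, 10, 11

Matching residues: K1, R6, K8, K10, H11.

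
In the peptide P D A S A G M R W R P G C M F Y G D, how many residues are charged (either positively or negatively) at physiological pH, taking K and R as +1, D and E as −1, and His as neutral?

Charged side chains at pH ~7.4: K, R (positive); D, E (negative).
Matching residues: D2, R8, R10, D18.

4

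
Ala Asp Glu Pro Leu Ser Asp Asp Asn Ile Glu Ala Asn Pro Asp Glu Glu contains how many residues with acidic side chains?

8

Only D (aspartate) and E (glutamate) carry a side-chain carboxylic acid.
Matching residues: Asp2, Glu3, Asp7, Asp8, Glu11, Asp15, Glu16, Glu17.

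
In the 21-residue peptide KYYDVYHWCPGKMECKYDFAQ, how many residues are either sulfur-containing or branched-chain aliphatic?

Sulfur-containing: C, M. Branched-chain aliphatic: I, L, V.
Sulfur-containing residues here: C9, M13, C15 (3).
Branched-chain aliphatic residues here: V5 (1).
The two groups share no amino acid, so total = 3 + 1 = 4.

4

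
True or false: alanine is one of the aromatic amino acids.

The aromatic amino acids are Phe (F, benzyl), Trp (W, indole), and Tyr (Y, phenol).
Alanine is not in this group.

False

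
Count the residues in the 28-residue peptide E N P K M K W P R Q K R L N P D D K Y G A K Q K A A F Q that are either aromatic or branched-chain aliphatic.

4

Aromatic: F, W, Y. Branched-chain aliphatic: I, L, V.
Aromatic residues here: W7, Y19, F27 (3).
Branched-chain aliphatic residues here: L13 (1).
The two groups share no amino acid, so total = 3 + 1 = 4.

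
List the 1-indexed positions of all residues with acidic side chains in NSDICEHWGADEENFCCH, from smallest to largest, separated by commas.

3, 6, 11, 12, 13

The acidic residues are Asp (D) and Glu (E), whose side chains end in a carboxylate group.
Matching residues: D3, E6, D11, E12, E13.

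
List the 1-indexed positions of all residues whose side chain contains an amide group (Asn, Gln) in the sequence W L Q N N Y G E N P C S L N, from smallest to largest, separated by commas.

3, 4, 5, 9, 14

Matching residues: Q3, N4, N5, N9, N14.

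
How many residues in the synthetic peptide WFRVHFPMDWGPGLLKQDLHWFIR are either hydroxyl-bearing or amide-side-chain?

1

Hydroxyl-bearing: S, T, Y. Amide-side-chain: N, Q.
Hydroxyl-bearing residues here: none (0).
Amide-side-chain residues here: Q17 (1).
The two groups share no amino acid, so total = 0 + 1 = 1.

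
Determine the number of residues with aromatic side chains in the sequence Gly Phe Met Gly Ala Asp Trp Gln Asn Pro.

F, W, and Y each carry an aromatic ring on the side chain.
Matching residues: Phe2, Trp7.

2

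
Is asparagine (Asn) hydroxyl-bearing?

No

S, T, and Y are the three residues with a side-chain hydroxyl.
Asparagine is not in this group.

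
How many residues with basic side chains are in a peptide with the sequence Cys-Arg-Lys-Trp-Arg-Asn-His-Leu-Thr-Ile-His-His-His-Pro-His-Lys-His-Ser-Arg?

11

Lysine (K), arginine (R), and histidine (H) have basic, nitrogen-containing side chains.
Matching residues: Arg2, Lys3, Arg5, His7, His11, His12, His13, His15, Lys16, His17, Arg19.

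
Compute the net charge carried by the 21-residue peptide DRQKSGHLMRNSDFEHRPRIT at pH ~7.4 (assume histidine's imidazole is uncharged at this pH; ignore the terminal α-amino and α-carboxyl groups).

+2

At pH ~7.4 the Lys and Arg side chains are protonated (+1), the Asp and Glu side chains are deprotonated (−1), and with His taken as neutral all other side chains carry no charge.
Positive (K, R): R2, K4, R10, R17, R19 → +5.
Negative (D, E): D1, D13, E15 → −3.
Net charge = (+5) + (−3) = +2.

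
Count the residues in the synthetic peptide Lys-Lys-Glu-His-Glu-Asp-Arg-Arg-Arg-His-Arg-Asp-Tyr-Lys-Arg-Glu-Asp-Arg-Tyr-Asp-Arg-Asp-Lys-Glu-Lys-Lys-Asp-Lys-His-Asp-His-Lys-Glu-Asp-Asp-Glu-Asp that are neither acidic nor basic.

2

Acidic: D, E. Basic: K, R, H. All other residues are neither.
Matching residues: Tyr13, Tyr19.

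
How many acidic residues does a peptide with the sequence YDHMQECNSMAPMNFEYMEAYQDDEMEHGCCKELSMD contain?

Aspartate (D) and glutamate (E) have carboxylic-acid side chains and are the acidic amino acids.
Matching residues: D2, E6, E16, E19, D23, D24, E25, E27, E33, D37.

10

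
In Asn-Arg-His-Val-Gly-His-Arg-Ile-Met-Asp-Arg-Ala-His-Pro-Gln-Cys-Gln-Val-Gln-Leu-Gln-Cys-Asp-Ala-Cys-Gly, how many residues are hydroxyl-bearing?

0

The –OH-bearing residues are Ser, Thr (aliphatic alcohols), and Tyr (phenol).
None of the 26 residues belong to this group.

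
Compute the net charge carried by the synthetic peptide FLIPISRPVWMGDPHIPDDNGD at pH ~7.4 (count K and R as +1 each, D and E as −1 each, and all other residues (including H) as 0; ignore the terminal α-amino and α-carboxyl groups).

-3

Positive (K, R): R7 → +1.
Negative (D, E): D13, D18, D19, D22 → −4.
Net charge = (+1) + (−4) = −3.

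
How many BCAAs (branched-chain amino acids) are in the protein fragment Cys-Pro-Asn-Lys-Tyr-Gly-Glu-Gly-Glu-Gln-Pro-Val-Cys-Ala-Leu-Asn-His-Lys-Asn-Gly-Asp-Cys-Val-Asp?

3

The BCAAs are Val, Leu, and Ile — aliphatic side chains with a branch point.
Matching residues: Val12, Leu15, Val23.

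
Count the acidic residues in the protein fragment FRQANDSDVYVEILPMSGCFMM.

Only D (aspartate) and E (glutamate) carry a side-chain carboxylic acid.
Matching residues: D6, D8, E12.

3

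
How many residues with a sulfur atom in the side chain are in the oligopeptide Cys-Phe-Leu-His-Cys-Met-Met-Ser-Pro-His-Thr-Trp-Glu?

The sulfur-bearing residues are cysteine (–SH) and methionine (–S–CH₃).
Matching residues: Cys1, Cys5, Met6, Met7.

4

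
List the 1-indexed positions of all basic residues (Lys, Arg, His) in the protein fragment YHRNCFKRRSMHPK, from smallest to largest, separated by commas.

2, 3, 7, 8, 9, 12, 14

Matching residues: H2, R3, K7, R8, R9, H12, K14.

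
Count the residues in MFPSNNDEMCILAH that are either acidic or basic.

Acidic: D, E. Basic: H, K, R.
Acidic residues here: D7, E8 (2).
Basic residues here: H14 (1).
The two groups share no amino acid, so total = 2 + 1 = 3.

3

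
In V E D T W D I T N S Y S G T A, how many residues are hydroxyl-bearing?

6

S, T, and Y are the three residues with a side-chain hydroxyl.
Matching residues: T4, T8, S10, Y11, S12, T14.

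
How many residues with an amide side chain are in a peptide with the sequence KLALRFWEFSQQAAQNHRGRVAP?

4

The amide-side-chain residues are Asn (N) and Gln (Q).
Matching residues: Q11, Q12, Q15, N16.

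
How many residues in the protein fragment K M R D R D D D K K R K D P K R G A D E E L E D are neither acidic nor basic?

Acidic: D, E. Basic: K, R, H. All other residues are neither.
Matching residues: M2, P14, G17, A18, L22.

5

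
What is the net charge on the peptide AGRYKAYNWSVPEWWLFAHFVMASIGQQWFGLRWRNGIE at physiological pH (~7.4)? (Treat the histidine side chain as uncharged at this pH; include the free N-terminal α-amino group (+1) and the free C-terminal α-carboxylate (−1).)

The side chains ionized at physiological pH are Lys/Arg (+1) and Asp/Glu (−1); with His treated as neutral, nothing else contributes.
Positive (K, R): R3, K5, R33, R35 → +4.
Negative (D, E): E13, E39 → −2.
The N-terminus (+1) and C-terminus (−1) cancel.
Net charge = (+4) + (−2) = +2.

+2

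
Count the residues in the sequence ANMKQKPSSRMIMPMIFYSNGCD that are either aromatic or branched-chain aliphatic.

Aromatic: F, W, Y. Branched-chain aliphatic: I, L, V.
Aromatic residues here: F17, Y18 (2).
Branched-chain aliphatic residues here: I12, I16 (2).
The two groups share no amino acid, so total = 2 + 2 = 4.

4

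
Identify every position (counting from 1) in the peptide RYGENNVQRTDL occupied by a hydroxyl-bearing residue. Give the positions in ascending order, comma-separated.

Matching residues: Y2, T10.

2, 10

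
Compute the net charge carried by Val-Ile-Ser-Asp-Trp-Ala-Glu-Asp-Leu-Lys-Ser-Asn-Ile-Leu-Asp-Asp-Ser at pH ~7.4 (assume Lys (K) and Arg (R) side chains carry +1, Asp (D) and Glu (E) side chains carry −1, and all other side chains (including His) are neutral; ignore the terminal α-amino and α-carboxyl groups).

-4

Positive (K, R): Lys10 → +1.
Negative (D, E): Asp4, Glu7, Asp8, Asp15, Asp16 → −5.
Net charge = (+1) + (−5) = −4.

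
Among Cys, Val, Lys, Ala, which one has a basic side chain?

The basic amino acids are Lys (K), Arg (R), and His (H).
Of the listed options, only Lys belongs to this group.

Lys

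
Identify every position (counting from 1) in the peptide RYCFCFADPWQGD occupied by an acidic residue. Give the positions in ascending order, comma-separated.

Matching residues: D8, D13.

8, 13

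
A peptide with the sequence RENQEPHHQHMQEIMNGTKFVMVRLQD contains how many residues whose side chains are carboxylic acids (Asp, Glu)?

4

Matching residues: E2, E5, E13, D27.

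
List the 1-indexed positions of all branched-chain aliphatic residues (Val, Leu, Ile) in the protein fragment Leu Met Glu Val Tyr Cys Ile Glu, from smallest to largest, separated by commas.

Matching residues: Leu1, Val4, Ile7.

1, 4, 7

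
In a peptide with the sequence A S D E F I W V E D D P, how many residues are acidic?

5

Only D (aspartate) and E (glutamate) carry a side-chain carboxylic acid.
Matching residues: D3, E4, E9, D10, D11.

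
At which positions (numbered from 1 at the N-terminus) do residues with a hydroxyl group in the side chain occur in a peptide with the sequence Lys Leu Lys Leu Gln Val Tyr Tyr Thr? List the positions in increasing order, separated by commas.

7, 8, 9

The –OH-bearing residues are Ser, Thr (aliphatic alcohols), and Tyr (phenol).
Matching residues: Tyr7, Tyr8, Thr9.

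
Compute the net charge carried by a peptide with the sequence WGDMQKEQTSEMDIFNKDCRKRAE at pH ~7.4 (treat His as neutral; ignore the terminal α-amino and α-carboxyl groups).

-1

Near pH 7.4, K and R contribute +1 each, D and E contribute −1 each, and every other side chain (His included, as stated) is uncharged.
Positive (K, R): K6, K17, R20, K21, R22 → +5.
Negative (D, E): D3, E7, E11, D13, D18, E24 → −6.
Net charge = (+5) + (−6) = −1.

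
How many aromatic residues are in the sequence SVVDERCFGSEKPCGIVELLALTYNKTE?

F, W, and Y each carry an aromatic ring on the side chain.
Matching residues: F8, Y24.

2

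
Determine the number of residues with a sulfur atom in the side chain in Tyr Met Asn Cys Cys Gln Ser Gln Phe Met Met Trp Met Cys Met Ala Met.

9

The sulfur-bearing residues are cysteine (–SH) and methionine (–S–CH₃).
Matching residues: Met2, Cys4, Cys5, Met10, Met11, Met13, Cys14, Met15, Met17.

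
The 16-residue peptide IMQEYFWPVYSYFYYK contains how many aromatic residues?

8

Phenylalanine (F), tryptophan (W), and tyrosine (Y) have aromatic ring side chains.
Matching residues: Y5, F6, W7, Y10, Y12, F13, Y14, Y15.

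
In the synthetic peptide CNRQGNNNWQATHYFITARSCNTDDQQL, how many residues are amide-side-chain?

Asparagine (N) and glutamine (Q) have uncharged amide side chains.
Matching residues: N2, Q4, N6, N7, N8, Q10, N22, Q26, Q27.

9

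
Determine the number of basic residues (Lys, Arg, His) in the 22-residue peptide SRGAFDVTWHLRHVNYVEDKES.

5

Matching residues: R2, H10, R12, H13, K20.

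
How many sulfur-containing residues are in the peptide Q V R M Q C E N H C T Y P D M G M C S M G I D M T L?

8

Cysteine (C, thiol) and methionine (M, thioether) are the two sulfur-containing amino acids.
Matching residues: M4, C6, C10, M15, M17, C18, M20, M24.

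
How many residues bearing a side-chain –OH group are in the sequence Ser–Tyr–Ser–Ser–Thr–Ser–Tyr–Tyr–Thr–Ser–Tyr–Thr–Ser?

13

The –OH-bearing residues are Ser, Thr (aliphatic alcohols), and Tyr (phenol).
Matching residues: Ser1, Tyr2, Ser3, Ser4, Thr5, Ser6, Tyr7, Tyr8, Thr9, Ser10, Tyr11, Thr12, Ser13.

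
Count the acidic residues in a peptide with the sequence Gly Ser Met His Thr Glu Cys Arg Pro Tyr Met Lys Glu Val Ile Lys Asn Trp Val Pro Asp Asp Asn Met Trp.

Aspartate (D) and glutamate (E) have carboxylic-acid side chains and are the acidic amino acids.
Matching residues: Glu6, Glu13, Asp21, Asp22.

4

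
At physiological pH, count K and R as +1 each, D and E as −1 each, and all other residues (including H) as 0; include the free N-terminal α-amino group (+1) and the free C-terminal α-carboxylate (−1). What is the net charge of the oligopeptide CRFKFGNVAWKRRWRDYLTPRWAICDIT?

Positive (K, R): R2, K4, K11, R12, R13, R15, R21 → +7.
Negative (D, E): D16, D26 → −2.
The N-terminus (+1) and C-terminus (−1) cancel.
Net charge = (+7) + (−2) = +5.

+5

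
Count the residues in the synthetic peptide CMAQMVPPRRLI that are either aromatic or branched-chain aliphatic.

Aromatic: F, W, Y. Branched-chain aliphatic: I, L, V.
Aromatic residues here: none (0).
Branched-chain aliphatic residues here: V6, L11, I12 (3).
The two groups share no amino acid, so total = 0 + 3 = 3.

3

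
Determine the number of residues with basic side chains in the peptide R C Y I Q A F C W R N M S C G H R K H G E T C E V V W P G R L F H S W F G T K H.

K, R, and H are the three residues with basic side chains (ε-amine, guanidinium, and imidazole respectively).
Matching residues: R1, R10, H16, R17, K18, H19, R30, H33, K39, H40.

10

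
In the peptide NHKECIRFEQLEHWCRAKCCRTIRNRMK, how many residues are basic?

10

Lysine (K), arginine (R), and histidine (H) have basic, nitrogen-containing side chains.
Matching residues: H2, K3, R7, H13, R16, K18, R21, R24, R26, K28.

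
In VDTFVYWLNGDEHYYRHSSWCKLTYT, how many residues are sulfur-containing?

1

Cysteine (C, thiol) and methionine (M, thioether) are the two sulfur-containing amino acids.
Matching residues: C21.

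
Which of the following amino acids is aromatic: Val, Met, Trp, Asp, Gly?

The aromatic amino acids are Phe (F, benzyl), Trp (W, indole), and Tyr (Y, phenol).
Of the listed options, only Trp belongs to this group.

Trp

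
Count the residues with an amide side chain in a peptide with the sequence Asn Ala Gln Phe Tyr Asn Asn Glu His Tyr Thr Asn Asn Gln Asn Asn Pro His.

9

Asparagine (N) and glutamine (Q) have uncharged amide side chains.
Matching residues: Asn1, Gln3, Asn6, Asn7, Asn12, Asn13, Gln14, Asn15, Asn16.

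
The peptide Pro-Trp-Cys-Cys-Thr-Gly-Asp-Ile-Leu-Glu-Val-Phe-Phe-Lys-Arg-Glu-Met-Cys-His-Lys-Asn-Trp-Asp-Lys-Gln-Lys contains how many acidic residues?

4

Only D (aspartate) and E (glutamate) carry a side-chain carboxylic acid.
Matching residues: Asp7, Glu10, Glu16, Asp23.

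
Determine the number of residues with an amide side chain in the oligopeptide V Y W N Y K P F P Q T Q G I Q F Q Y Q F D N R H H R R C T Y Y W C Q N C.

9

The amide-side-chain residues are Asn (N) and Gln (Q).
Matching residues: N4, Q10, Q12, Q15, Q17, Q19, N22, Q34, N35.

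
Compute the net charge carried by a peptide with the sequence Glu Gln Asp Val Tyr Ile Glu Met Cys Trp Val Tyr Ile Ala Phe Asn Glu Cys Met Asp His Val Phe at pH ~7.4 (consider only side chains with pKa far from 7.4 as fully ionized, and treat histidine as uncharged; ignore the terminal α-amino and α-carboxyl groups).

-5

Near pH 7.4, K and R contribute +1 each, D and E contribute −1 each, and every other side chain (His included, as stated) is uncharged.
Positive (K, R): none → +0.
Negative (D, E): Glu1, Asp3, Glu7, Glu17, Asp20 → −5.
Net charge = (+0) + (−5) = −5.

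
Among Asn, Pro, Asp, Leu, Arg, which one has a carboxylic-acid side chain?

Aspartate (D) and glutamate (E) have carboxylic-acid side chains and are the acidic amino acids.
Of the listed options, only Asp belongs to this group.

Asp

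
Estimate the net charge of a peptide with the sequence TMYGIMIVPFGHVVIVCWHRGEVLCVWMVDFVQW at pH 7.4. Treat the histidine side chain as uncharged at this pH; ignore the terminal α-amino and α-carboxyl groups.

-1

The side chains ionized at physiological pH are Lys/Arg (+1) and Asp/Glu (−1); with His treated as neutral, nothing else contributes.
Positive (K, R): R20 → +1.
Negative (D, E): E22, D30 → −2.
Net charge = (+1) + (−2) = −1.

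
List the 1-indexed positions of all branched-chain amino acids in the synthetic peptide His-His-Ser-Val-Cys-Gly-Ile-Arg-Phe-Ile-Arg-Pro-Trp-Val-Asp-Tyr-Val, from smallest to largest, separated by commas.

4, 7, 10, 14, 17

The BCAAs are Val, Leu, and Ile — aliphatic side chains with a branch point.
Matching residues: Val4, Ile7, Ile10, Val14, Val17.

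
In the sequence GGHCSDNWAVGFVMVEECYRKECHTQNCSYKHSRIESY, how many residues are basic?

7

K, R, and H are the three residues with basic side chains (ε-amine, guanidinium, and imidazole respectively).
Matching residues: H3, R20, K21, H24, K31, H32, R34.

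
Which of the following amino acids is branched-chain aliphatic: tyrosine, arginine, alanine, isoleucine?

isoleucine

V, L, and I make up the branched-chain aliphatic group.
Of the listed options, only isoleucine belongs to this group.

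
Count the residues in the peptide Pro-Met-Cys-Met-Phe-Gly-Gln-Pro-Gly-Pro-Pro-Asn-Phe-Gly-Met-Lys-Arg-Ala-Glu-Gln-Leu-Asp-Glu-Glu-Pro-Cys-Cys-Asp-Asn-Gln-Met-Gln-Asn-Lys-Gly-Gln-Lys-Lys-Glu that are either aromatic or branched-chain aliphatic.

3

Aromatic: F, W, Y. Branched-chain aliphatic: I, L, V.
Aromatic residues here: Phe5, Phe13 (2).
Branched-chain aliphatic residues here: Leu21 (1).
The two groups share no amino acid, so total = 2 + 1 = 3.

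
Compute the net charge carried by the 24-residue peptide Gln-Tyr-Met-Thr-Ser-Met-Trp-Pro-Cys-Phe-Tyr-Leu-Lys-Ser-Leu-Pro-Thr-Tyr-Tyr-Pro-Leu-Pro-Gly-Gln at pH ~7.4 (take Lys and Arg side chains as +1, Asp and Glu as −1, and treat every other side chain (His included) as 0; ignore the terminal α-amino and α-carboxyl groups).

+1

Positive (K, R): Lys13 → +1.
Negative (D, E): none → −0.
Net charge = (+1) + (−0) = +1.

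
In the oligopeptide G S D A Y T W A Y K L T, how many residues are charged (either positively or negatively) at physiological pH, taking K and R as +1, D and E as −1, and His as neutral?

2

Charged side chains at pH ~7.4: K, R (positive); D, E (negative).
Matching residues: D3, K10.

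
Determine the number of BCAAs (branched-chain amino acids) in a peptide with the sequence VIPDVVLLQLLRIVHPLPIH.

12

Valine (V), leucine (L), and isoleucine (I) are the branched-chain amino acids.
Matching residues: V1, I2, V5, V6, L7, L8, L10, L11, I13, V14, L17, I19.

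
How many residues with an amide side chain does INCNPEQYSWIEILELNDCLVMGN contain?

The amide-side-chain residues are Asn (N) and Gln (Q).
Matching residues: N2, N4, Q7, N17, N24.

5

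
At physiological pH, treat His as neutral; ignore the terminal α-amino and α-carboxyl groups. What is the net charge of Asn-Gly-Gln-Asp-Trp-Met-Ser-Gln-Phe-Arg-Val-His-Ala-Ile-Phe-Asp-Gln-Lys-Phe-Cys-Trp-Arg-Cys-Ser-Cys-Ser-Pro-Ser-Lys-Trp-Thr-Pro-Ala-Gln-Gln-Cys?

+2

At pH ~7.4 the Lys and Arg side chains are protonated (+1), the Asp and Glu side chains are deprotonated (−1), and with His taken as neutral all other side chains carry no charge.
Positive (K, R): Arg10, Lys18, Arg22, Lys29 → +4.
Negative (D, E): Asp4, Asp16 → −2.
Net charge = (+4) + (−2) = +2.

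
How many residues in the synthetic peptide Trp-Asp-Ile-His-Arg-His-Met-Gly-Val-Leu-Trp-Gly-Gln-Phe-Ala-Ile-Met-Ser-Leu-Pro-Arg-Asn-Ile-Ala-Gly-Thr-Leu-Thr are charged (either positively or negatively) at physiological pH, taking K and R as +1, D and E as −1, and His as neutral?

3

Charged side chains at pH ~7.4: K, R (positive); D, E (negative).
Matching residues: Asp2, Arg5, Arg21.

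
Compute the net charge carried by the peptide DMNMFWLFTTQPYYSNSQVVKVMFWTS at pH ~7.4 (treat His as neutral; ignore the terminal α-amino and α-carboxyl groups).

0

Near pH 7.4, K and R contribute +1 each, D and E contribute −1 each, and every other side chain (His included, as stated) is uncharged.
Positive (K, R): K21 → +1.
Negative (D, E): D1 → −1.
Net charge = (+1) + (−1) = 0.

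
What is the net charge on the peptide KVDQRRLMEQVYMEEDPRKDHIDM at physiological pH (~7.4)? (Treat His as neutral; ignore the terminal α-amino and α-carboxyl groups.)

At pH ~7.4 the Lys and Arg side chains are protonated (+1), the Asp and Glu side chains are deprotonated (−1), and with His taken as neutral all other side chains carry no charge.
Positive (K, R): K1, R5, R6, R18, K19 → +5.
Negative (D, E): D3, E9, E14, E15, D16, D20, D23 → −7.
Net charge = (+5) + (−7) = −2.

-2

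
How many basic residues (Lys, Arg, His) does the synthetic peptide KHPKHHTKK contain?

7

Matching residues: K1, H2, K4, H5, H6, K8, K9.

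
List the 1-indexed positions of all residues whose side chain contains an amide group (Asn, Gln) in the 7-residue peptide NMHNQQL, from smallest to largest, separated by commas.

Matching residues: N1, N4, Q5, Q6.

1, 4, 5, 6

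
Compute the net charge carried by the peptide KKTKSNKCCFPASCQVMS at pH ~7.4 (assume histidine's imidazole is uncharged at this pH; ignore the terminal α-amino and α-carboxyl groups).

The side chains ionized at physiological pH are Lys/Arg (+1) and Asp/Glu (−1); with His treated as neutral, nothing else contributes.
Positive (K, R): K1, K2, K4, K7 → +4.
Negative (D, E): none → −0.
Net charge = (+4) + (−0) = +4.

+4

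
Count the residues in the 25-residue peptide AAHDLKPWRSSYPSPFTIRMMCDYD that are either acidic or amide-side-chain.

3

Acidic: D, E. Amide-side-chain: N, Q.
Acidic residues here: D4, D23, D25 (3).
Amide-side-chain residues here: none (0).
The two groups share no amino acid, so total = 3 + 0 = 3.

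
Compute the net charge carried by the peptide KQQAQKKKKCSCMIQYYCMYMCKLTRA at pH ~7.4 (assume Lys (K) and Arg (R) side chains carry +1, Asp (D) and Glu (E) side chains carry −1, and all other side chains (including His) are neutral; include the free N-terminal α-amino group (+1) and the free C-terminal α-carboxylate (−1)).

+7

Positive (K, R): K1, K6, K7, K8, K9, K23, R26 → +7.
Negative (D, E): none → −0.
The N-terminus (+1) and C-terminus (−1) cancel.
Net charge = (+7) + (−0) = +7.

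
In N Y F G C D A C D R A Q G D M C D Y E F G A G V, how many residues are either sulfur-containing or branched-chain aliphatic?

Sulfur-containing: C, M. Branched-chain aliphatic: I, L, V.
Sulfur-containing residues here: C5, C8, M15, C16 (4).
Branched-chain aliphatic residues here: V24 (1).
The two groups share no amino acid, so total = 4 + 1 = 5.

5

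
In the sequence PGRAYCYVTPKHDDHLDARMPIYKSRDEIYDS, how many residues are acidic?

6

Only D (aspartate) and E (glutamate) carry a side-chain carboxylic acid.
Matching residues: D13, D14, D17, D27, E28, D31.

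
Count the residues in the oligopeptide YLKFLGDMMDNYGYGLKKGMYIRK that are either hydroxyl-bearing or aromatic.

Hydroxyl-bearing: S, T, Y. Aromatic: F, W, Y.
Hydroxyl-bearing residues here: Y1, Y12, Y14, Y21 (4).
Aromatic residues here: Y1, F4, Y12, Y14, Y21 (5).
Y is in both groups, so the 4 Y residues must not be double-counted.
Total = 4 + 5 − 4 = 5.

5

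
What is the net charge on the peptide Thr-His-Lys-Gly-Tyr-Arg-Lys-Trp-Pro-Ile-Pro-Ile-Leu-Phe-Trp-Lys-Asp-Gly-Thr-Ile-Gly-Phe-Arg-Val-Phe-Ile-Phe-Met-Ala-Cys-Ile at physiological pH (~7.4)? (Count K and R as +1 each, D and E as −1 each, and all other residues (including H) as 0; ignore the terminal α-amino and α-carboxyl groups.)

+4

Positive (K, R): Lys3, Arg6, Lys7, Lys16, Arg23 → +5.
Negative (D, E): Asp17 → −1.
Net charge = (+5) + (−1) = +4.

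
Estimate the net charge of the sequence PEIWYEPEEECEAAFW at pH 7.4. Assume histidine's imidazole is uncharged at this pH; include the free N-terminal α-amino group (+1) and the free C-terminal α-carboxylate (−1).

-6

The side chains ionized at physiological pH are Lys/Arg (+1) and Asp/Glu (−1); with His treated as neutral, nothing else contributes.
Positive (K, R): none → +0.
Negative (D, E): E2, E6, E8, E9, E10, E12 → −6.
The N-terminus (+1) and C-terminus (−1) cancel.
Net charge = (+0) + (−6) = −6.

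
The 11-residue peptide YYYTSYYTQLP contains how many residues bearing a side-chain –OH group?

8

The –OH-bearing residues are Ser, Thr (aliphatic alcohols), and Tyr (phenol).
Matching residues: Y1, Y2, Y3, T4, S5, Y6, Y7, T8.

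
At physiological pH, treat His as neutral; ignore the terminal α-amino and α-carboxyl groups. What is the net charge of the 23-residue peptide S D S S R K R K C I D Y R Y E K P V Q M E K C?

At pH ~7.4 the Lys and Arg side chains are protonated (+1), the Asp and Glu side chains are deprotonated (−1), and with His taken as neutral all other side chains carry no charge.
Positive (K, R): R5, K6, R7, K8, R13, K16, K22 → +7.
Negative (D, E): D2, D11, E15, E21 → −4.
Net charge = (+7) + (−4) = +3.

+3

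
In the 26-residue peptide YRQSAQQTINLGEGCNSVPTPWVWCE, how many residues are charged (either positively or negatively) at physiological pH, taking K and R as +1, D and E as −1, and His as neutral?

Charged side chains at pH ~7.4: K, R (positive); D, E (negative).
Matching residues: R2, E13, E26.

3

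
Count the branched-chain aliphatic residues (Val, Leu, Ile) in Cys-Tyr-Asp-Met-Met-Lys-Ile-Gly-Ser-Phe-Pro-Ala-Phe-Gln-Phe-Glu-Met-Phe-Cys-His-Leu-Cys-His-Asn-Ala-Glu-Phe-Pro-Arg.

Matching residues: Ile7, Leu21.

2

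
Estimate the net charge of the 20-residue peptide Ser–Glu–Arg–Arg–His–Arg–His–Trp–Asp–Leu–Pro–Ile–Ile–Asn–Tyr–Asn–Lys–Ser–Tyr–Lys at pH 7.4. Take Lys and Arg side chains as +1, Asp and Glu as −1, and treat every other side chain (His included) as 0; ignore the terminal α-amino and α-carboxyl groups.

+3

Positive (K, R): Arg3, Arg4, Arg6, Lys17, Lys20 → +5.
Negative (D, E): Glu2, Asp9 → −2.
Net charge = (+5) + (−2) = +3.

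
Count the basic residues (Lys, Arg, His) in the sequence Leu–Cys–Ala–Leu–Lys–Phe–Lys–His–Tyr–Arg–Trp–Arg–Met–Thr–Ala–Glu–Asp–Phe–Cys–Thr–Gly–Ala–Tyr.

5

Matching residues: Lys5, Lys7, His8, Arg10, Arg12.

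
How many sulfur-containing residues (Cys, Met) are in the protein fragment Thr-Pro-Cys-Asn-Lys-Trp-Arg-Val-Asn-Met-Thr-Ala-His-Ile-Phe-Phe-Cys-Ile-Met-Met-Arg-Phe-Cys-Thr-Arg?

6

Matching residues: Cys3, Met10, Cys17, Met19, Met20, Cys23.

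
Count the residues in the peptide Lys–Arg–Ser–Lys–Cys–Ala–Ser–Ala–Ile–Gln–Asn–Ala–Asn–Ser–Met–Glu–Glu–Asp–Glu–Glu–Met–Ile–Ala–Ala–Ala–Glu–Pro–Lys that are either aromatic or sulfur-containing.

3

Aromatic: F, W, Y. Sulfur-containing: C, M.
Aromatic residues here: none (0).
Sulfur-containing residues here: Cys5, Met15, Met21 (3).
The two groups share no amino acid, so total = 0 + 3 = 3.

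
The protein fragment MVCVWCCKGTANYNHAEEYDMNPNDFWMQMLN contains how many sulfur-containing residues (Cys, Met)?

Matching residues: M1, C3, C6, C7, M21, M28, M30.

7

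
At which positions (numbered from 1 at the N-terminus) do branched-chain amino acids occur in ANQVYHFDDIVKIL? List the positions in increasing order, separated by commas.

Valine (V), leucine (L), and isoleucine (I) are the branched-chain amino acids.
Matching residues: V4, I10, V11, I13, L14.

4, 10, 11, 13, 14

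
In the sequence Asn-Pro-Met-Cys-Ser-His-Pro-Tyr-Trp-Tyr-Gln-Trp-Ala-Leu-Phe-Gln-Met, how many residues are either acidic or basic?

1

Acidic: D, E. Basic: H, K, R.
Acidic residues here: none (0).
Basic residues here: His6 (1).
The two groups share no amino acid, so total = 0 + 1 = 1.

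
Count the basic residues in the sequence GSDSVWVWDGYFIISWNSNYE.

Lysine (K), arginine (R), and histidine (H) have basic, nitrogen-containing side chains.
None of the 21 residues belong to this group.

0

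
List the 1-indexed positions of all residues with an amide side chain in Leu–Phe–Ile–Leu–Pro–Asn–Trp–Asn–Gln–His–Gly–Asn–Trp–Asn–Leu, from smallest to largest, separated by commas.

6, 8, 9, 12, 14

The amide-side-chain residues are Asn (N) and Gln (Q).
Matching residues: Asn6, Asn8, Gln9, Asn12, Asn14.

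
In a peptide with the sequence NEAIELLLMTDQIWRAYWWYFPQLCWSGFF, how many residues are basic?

1

K, R, and H are the three residues with basic side chains (ε-amine, guanidinium, and imidazole respectively).
Matching residues: R15.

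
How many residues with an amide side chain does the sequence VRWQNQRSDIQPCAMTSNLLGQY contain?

6

Asparagine (N) and glutamine (Q) have uncharged amide side chains.
Matching residues: Q4, N5, Q6, Q11, N18, Q22.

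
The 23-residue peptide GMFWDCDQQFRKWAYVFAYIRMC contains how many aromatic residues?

7

F, W, and Y each carry an aromatic ring on the side chain.
Matching residues: F3, W4, F10, W13, Y15, F17, Y19.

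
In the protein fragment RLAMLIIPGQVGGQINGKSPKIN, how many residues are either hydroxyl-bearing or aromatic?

Hydroxyl-bearing: S, T, Y. Aromatic: F, W, Y.
Hydroxyl-bearing residues here: S19 (1).
Aromatic residues here: none (0).
(Y belongs to both groups, but none appear in this sequence.) Total = 1 + 0 = 1.

1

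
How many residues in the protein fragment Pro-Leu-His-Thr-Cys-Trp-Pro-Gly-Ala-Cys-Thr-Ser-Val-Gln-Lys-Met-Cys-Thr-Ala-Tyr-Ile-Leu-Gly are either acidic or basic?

2

Acidic: D, E. Basic: H, K, R.
Acidic residues here: none (0).
Basic residues here: His3, Lys15 (2).
The two groups share no amino acid, so total = 0 + 2 = 2.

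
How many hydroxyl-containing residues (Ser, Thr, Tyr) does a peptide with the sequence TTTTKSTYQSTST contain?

11

Matching residues: T1, T2, T3, T4, S6, T7, Y8, S10, T11, S12, T13.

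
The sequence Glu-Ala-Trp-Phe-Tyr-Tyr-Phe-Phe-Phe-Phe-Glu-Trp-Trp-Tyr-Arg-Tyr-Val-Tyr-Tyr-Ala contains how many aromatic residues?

14

F, W, and Y each carry an aromatic ring on the side chain.
Matching residues: Trp3, Phe4, Tyr5, Tyr6, Phe7, Phe8, Phe9, Phe10, Trp12, Trp13, Tyr14, Tyr16, Tyr18, Tyr19.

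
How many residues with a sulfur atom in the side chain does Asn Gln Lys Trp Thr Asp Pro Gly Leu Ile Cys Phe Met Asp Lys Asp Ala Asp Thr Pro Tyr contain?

The sulfur-bearing residues are cysteine (–SH) and methionine (–S–CH₃).
Matching residues: Cys11, Met13.

2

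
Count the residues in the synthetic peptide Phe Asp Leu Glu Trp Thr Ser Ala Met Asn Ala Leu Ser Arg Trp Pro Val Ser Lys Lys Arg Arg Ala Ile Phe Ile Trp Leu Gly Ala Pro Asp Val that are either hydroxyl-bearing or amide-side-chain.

Hydroxyl-bearing: S, T, Y. Amide-side-chain: N, Q.
Hydroxyl-bearing residues here: Thr6, Ser7, Ser13, Ser18 (4).
Amide-side-chain residues here: Asn10 (1).
The two groups share no amino acid, so total = 4 + 1 = 5.

5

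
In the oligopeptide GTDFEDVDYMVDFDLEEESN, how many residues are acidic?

The acidic residues are Asp (D) and Glu (E), whose side chains end in a carboxylate group.
Matching residues: D3, E5, D6, D8, D12, D14, E16, E17, E18.

9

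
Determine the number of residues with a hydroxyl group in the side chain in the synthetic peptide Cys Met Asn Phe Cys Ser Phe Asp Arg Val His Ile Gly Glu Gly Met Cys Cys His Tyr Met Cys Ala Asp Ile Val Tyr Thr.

Serine (S), threonine (T), and tyrosine (Y) each carry a hydroxyl group on the side chain.
Matching residues: Ser6, Tyr20, Tyr27, Thr28.

4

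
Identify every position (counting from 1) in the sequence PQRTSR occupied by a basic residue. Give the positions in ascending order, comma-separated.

Matching residues: R3, R6.

3, 6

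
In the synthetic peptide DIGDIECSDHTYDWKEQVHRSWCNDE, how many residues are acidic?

8

Only D (aspartate) and E (glutamate) carry a side-chain carboxylic acid.
Matching residues: D1, D4, E6, D9, D13, E16, D25, E26.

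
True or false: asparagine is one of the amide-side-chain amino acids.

True

Only N (asparagine) and Q (glutamine) carry a side-chain carboxamide.
Asparagine is in this group.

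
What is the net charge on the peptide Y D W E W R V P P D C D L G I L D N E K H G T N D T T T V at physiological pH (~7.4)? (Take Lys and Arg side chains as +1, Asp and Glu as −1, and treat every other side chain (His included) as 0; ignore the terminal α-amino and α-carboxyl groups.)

-5

Positive (K, R): R6, K20 → +2.
Negative (D, E): D2, E4, D10, D12, D17, E19, D25 → −7.
Net charge = (+2) + (−7) = −5.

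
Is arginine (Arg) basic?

Yes

The basic amino acids are Lys (K), Arg (R), and His (H).
Arginine is in this group.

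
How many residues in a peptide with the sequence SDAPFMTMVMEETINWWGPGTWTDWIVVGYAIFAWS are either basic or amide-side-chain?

1

Basic: H, K, R. Amide-side-chain: N, Q.
Basic residues here: none (0).
Amide-side-chain residues here: N15 (1).
The two groups share no amino acid, so total = 0 + 1 = 1.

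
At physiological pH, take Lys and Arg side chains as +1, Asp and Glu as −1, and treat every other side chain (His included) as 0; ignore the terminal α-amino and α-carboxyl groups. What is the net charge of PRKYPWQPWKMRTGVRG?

+5

Positive (K, R): R2, K3, K10, R12, R16 → +5.
Negative (D, E): none → −0.
Net charge = (+5) + (−0) = +5.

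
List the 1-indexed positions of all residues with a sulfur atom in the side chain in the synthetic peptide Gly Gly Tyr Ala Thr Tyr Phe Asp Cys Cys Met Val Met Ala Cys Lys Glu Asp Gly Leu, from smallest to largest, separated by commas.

9, 10, 11, 13, 15

Cysteine (C, thiol) and methionine (M, thioether) are the two sulfur-containing amino acids.
Matching residues: Cys9, Cys10, Met11, Met13, Cys15.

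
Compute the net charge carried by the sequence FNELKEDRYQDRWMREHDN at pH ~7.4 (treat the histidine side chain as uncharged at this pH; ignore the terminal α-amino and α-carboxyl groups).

The side chains ionized at physiological pH are Lys/Arg (+1) and Asp/Glu (−1); with His treated as neutral, nothing else contributes.
Positive (K, R): K5, R8, R12, R15 → +4.
Negative (D, E): E3, E6, D7, D11, E16, D18 → −6.
Net charge = (+4) + (−6) = −2.

-2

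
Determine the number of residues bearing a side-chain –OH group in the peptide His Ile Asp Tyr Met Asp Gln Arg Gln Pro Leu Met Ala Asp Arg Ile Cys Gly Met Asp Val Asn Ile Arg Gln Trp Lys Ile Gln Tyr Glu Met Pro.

2

S, T, and Y are the three residues with a side-chain hydroxyl.
Matching residues: Tyr4, Tyr30.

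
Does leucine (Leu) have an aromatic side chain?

F, W, and Y each carry an aromatic ring on the side chain.
Leucine is not in this group.

No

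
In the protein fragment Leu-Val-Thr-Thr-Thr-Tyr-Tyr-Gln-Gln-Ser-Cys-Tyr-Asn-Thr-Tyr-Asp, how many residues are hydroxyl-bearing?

9

The –OH-bearing residues are Ser, Thr (aliphatic alcohols), and Tyr (phenol).
Matching residues: Thr3, Thr4, Thr5, Tyr6, Tyr7, Ser10, Tyr12, Thr14, Tyr15.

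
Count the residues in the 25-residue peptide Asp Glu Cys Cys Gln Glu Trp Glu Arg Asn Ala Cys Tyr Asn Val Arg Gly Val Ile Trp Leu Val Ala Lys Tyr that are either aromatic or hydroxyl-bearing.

4

Aromatic: F, W, Y. Hydroxyl-bearing: S, T, Y.
Aromatic residues here: Trp7, Tyr13, Trp20, Tyr25 (4).
Hydroxyl-bearing residues here: Tyr13, Tyr25 (2).
Y is in both groups, so the 2 Y residues must not be double-counted.
Total = 4 + 2 − 2 = 4.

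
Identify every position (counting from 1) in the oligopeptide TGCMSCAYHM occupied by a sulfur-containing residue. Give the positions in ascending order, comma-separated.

Matching residues: C3, M4, C6, M10.

3, 4, 6, 10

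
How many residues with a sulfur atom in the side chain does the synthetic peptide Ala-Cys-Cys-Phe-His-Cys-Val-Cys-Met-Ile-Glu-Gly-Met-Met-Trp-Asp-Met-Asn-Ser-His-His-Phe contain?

8

Cysteine (C, thiol) and methionine (M, thioether) are the two sulfur-containing amino acids.
Matching residues: Cys2, Cys3, Cys6, Cys8, Met9, Met13, Met14, Met17.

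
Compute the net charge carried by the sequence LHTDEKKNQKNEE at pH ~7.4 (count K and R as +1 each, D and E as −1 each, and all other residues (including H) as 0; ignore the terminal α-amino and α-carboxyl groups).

Positive (K, R): K6, K7, K10 → +3.
Negative (D, E): D4, E5, E12, E13 → −4.
Net charge = (+3) + (−4) = −1.

-1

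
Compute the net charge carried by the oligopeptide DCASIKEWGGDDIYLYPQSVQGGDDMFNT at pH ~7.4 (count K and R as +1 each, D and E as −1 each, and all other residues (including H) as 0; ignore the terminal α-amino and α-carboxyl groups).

Positive (K, R): K6 → +1.
Negative (D, E): D1, E7, D11, D12, D24, D25 → −6.
Net charge = (+1) + (−6) = −5.

-5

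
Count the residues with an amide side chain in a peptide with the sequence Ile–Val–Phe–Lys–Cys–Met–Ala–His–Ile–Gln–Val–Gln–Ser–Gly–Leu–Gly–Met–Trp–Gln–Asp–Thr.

Asparagine (N) and glutamine (Q) have uncharged amide side chains.
Matching residues: Gln10, Gln12, Gln19.

3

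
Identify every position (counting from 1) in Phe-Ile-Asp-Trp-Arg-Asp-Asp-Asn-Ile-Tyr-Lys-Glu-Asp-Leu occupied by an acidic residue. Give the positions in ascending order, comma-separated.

The acidic residues are Asp (D) and Glu (E), whose side chains end in a carboxylate group.
Matching residues: Asp3, Asp6, Asp7, Glu12, Asp13.

3, 6, 7, 12, 13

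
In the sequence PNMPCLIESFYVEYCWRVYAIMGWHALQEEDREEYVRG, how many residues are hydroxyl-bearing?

S, T, and Y are the three residues with a side-chain hydroxyl.
Matching residues: S9, Y11, Y14, Y19, Y35.

5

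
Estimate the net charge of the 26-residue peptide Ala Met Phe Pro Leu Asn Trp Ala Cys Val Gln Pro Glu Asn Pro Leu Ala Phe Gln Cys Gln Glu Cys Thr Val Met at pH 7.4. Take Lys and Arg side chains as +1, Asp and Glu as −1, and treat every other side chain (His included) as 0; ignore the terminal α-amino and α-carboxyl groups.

Positive (K, R): none → +0.
Negative (D, E): Glu13, Glu22 → −2.
Net charge = (+0) + (−2) = −2.

-2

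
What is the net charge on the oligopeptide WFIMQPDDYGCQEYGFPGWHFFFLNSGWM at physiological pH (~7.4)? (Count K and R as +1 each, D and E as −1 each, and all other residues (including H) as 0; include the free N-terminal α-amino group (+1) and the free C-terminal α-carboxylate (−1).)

Positive (K, R): none → +0.
Negative (D, E): D7, D8, E13 → −3.
The N-terminus (+1) and C-terminus (−1) cancel.
Net charge = (+0) + (−3) = −3.

-3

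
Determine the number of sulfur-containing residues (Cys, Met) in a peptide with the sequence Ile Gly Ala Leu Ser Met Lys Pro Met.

2

Matching residues: Met6, Met9.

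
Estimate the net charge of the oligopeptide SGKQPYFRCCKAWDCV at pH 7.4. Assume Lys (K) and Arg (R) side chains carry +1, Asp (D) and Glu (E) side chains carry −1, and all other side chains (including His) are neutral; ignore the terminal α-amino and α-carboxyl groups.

Positive (K, R): K3, R8, K11 → +3.
Negative (D, E): D14 → −1.
Net charge = (+3) + (−1) = +2.

+2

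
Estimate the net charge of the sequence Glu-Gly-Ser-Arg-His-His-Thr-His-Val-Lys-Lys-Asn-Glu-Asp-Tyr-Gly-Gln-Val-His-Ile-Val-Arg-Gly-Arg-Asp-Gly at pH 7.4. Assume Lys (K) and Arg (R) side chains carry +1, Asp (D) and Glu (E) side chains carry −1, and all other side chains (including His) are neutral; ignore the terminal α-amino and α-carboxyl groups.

+1

Positive (K, R): Arg4, Lys10, Lys11, Arg22, Arg24 → +5.
Negative (D, E): Glu1, Glu13, Asp14, Asp25 → −4.
Net charge = (+5) + (−4) = +1.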